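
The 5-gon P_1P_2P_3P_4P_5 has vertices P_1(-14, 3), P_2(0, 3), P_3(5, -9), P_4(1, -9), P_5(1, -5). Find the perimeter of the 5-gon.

52

|P_1P_2| = √((14)² + (0)²) = √196 = 14
|P_2P_3| = √((5)² + (-12)²) = √169 = 13
|P_3P_4| = √((-4)² + (0)²) = √16 = 4
|P_4P_5| = √((0)² + (4)²) = √16 = 4
|P_5P_1| = √((-15)² + (8)²) = √289 = 17
Perimeter = 14 + 13 + 4 + 4 + 17 = 52.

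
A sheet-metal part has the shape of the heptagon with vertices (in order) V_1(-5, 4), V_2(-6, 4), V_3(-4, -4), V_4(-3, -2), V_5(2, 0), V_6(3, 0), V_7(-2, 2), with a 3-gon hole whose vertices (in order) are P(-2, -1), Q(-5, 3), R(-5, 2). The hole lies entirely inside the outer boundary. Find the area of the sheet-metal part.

24.5

Outer boundary:
Apply the shoelace formula: 2A = Σ (x_i·y_{i+1} − x_{i+1}·y_i), indices taken mod 7.
Σ = (4) + (40) + (-4) + (4) + (0) + (6) + (2) = 52
Area = |Σ|/2 = 26.
Hole:
Apply the shoelace (surveyor's) formula: 2A = Σ (x_i·y_{i+1} − x_{i+1}·y_i), indices taken mod 3.
Cross-terms: -11, 5, 9  ⇒  Σ = 3
Area = |Σ|/2 = 1.5.
Net area = 26 − 1.5 = 24.5.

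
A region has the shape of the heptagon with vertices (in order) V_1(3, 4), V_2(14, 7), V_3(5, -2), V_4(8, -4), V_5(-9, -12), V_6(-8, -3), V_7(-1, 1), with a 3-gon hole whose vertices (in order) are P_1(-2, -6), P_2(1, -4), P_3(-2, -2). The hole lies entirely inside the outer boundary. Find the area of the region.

154.5

Outer boundary:
Apply Gauss's area formula: 2A = Σ (x_i·y_{i+1} − x_{i+1}·y_i), indices taken mod 7.
Cross-terms: -35, -63, -4, -132, -69, -11, -7  ⇒  Σ = -321
Area = |Σ|/2 = 160.5.
Hole:
Apply Gauss's area formula: 2A = Σ (x_i·y_{i+1} − x_{i+1}·y_i), indices taken mod 3.
P_1→P_2: (-2)(-4) − (1)(-6) = 14
P_2→P_3: (1)(-2) − (-2)(-4) = -10
P_3→P_1: (-2)(-6) − (-2)(-2) = 8
Σ = 12
Area = |Σ|/2 = 6.
Net area = 160.5 − 6 = 154.5.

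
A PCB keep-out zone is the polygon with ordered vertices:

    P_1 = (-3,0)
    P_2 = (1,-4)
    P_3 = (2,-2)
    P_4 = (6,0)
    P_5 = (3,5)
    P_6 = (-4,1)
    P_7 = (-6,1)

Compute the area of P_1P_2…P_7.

44

P_1→P_2: (-3)(-4) − (1)(0) = 12
P_2→P_3: (1)(-2) − (2)(-4) = 6
P_3→P_4: (2)(0) − (6)(-2) = 12
P_4→P_5: (6)(5) − (3)(0) = 30
P_5→P_6: (3)(1) − (-4)(5) = 23
P_6→P_7: (-4)(1) − (-6)(1) = 2
P_7→P_1: (-6)(0) − (-3)(1) = 3
Σ = 88
Area = |Σ|/2 = 44.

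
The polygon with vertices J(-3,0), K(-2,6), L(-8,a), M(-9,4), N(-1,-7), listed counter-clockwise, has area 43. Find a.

The doubled signed area Σ (x_i y_{i+1} − x_{i+1} y_i) is linear in a.
With a=0 it equals 44; the coefficient of a is 7 (from the two edges through L).
So 7·a + 44 = 2·43 = 86 ⇒ a = 6.

6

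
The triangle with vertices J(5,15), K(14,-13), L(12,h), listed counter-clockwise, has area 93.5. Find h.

The doubled signed area Σ (x_i y_{i+1} − x_{i+1} y_i) is linear in h.
With h=0 it equals 61; the coefficient of h is 9 (from the two edges through L).
So 9·h + 61 = 2·93.5 = 187 ⇒ h = 14.

14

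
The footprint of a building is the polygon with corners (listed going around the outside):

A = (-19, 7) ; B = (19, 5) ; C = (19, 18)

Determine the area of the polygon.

247

Σ = (-228) + (247) + (475) = 494
Area = |Σ|/2 = 247.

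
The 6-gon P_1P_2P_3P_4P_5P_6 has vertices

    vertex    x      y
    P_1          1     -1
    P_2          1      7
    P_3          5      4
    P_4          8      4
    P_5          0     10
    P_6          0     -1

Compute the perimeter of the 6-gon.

38

|P_1P_2| = √((0)² + (8)²) = √64 = 8
|P_2P_3| = √((4)² + (-3)²) = √25 = 5
|P_3P_4| = √((3)² + (0)²) = √9 = 3
|P_4P_5| = √((-8)² + (6)²) = √100 = 10
|P_5P_6| = √((0)² + (-11)²) = √121 = 11
|P_6P_1| = √((1)² + (0)²) = √1 = 1
Perimeter = 8 + 5 + 3 + 10 + 11 + 1 = 38.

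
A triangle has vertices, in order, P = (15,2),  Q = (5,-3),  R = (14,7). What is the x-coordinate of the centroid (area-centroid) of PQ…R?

34/3

Apply the shoelace (surveyor's) formula. First the cross-terms c_i = x_i·y_{i+1} − x_{i+1}·y_i:
  -55, 77, -77  ⇒  2A = -55, A = -27.5.
Then Σ (x_i + x_{i+1})·c_i = -1870, so x̄ = -1870 / (6·(-27.5)) = 34/3.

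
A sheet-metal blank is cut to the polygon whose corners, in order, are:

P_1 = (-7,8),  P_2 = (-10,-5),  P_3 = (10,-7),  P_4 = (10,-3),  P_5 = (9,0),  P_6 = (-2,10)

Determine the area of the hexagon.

223

Σ = (115) + (120) + (40) + (27) + (90) + (54) = 446
Area = |Σ|/2 = 223.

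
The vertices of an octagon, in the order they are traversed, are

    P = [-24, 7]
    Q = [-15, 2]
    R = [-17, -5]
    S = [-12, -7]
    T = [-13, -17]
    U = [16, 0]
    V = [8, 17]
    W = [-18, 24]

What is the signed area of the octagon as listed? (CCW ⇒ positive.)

Cross-terms: 57, 109, 59, 113, 272, 272, 498, 450  ⇒  Σ = 1830
Signed area = Σ/2 = 915 (positive ⇒ counter-clockwise traversal).

915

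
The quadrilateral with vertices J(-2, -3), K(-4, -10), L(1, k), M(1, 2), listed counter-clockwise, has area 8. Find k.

1

Write out the shoelace sum; only the two edges meeting at L involve k:
2·Area = [((-4)·k − 1·(-10)) + (1·2 − 1·k)] + 9
       = -5·k + 21 = 16
⇒ k = 1.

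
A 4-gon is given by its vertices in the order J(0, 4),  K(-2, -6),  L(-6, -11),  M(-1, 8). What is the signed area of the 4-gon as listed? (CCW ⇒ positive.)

-34.5

Apply the surveyor's formula: 2A = Σ (x_i·y_{i+1} − x_{i+1}·y_i), indices taken mod 4.
J→K: (0)(-6) − (-2)(4) = 8
K→L: (-2)(-11) − (-6)(-6) = -14
L→M: (-6)(8) − (-1)(-11) = -59
M→J: (-1)(4) − (0)(8) = -4
Σ = -69
Signed area = Σ/2 = -34.5 (negative ⇒ clockwise traversal).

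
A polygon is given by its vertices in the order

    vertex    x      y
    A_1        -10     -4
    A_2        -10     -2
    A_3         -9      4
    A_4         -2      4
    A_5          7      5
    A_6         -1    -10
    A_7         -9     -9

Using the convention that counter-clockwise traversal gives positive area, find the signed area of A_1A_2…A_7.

-172

Cross-terms: -20, -58, -28, -38, -65, -81, -54  ⇒  Σ = -344
Signed area = Σ/2 = -172 (negative ⇒ clockwise traversal).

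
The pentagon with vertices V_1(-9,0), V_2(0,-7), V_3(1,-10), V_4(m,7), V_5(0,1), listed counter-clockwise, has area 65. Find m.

4

The doubled signed area Σ (x_i y_{i+1} − x_{i+1} y_i) is linear in m.
With m=0 it equals 86; the coefficient of m is 11 (from the two edges through V_4).
So 11·m + 86 = 2·65 = 130 ⇒ m = 4.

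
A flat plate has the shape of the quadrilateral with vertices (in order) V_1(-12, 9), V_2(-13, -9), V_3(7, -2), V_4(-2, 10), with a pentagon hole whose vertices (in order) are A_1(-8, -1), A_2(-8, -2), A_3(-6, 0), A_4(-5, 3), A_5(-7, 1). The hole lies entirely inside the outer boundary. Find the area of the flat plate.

236.5

Outer boundary:
Apply Gauss's area formula: 2A = Σ (x_i·y_{i+1} − x_{i+1}·y_i), indices taken mod 4.
Σ = (225) + (89) + (66) + (102) = 482
Area = |Σ|/2 = 241.
Hole:
Apply the shoelace (surveyor's) formula: 2A = Σ (x_i·y_{i+1} − x_{i+1}·y_i), indices taken mod 5.
Σ = (8) + (-12) + (-18) + (16) + (15) = 9
Area = |Σ|/2 = 4.5.
Net area = 241 − 4.5 = 236.5.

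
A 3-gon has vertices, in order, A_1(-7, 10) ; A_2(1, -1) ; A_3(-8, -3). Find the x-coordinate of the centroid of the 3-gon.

-14/3

Apply the shoelace formula. First the cross-terms c_i = x_i·y_{i+1} − x_{i+1}·y_i:
  -3, -11, -101  ⇒  2A = -115, A = -57.5.
Then Σ (x_i + x_{i+1})·c_i = 1610, so x̄ = 1610 / (6·(-57.5)) = -14/3.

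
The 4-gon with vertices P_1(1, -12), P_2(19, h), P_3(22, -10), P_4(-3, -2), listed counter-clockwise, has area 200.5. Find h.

Write out the shoelace sum; only the two edges meeting at P_2 involve h:
2·Area = [(1·h − 19·(-12)) + (19·(-10) − 22·h)] + -36
       = -21·h + 2 = 401
⇒ h = -19.

-19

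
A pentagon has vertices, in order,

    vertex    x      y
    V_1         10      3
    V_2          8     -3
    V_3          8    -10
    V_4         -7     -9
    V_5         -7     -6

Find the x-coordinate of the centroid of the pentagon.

41/18

Apply the shoelace (surveyor's) formula. First the cross-terms c_i = x_i·y_{i+1} − x_{i+1}·y_i:
  -54, -56, -142, -21, 39  ⇒  2A = -234, A = -117.
Then Σ (x_i + x_{i+1})·c_i = -1599, so x̄ = -1599 / (6·(-117)) = 41/18.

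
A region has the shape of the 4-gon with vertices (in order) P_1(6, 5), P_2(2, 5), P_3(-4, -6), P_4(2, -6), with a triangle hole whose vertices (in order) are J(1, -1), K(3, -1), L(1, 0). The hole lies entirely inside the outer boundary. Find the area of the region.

54

Outer boundary:
P_1→P_2: (6)(5) − (2)(5) = 20
P_2→P_3: (2)(-6) − (-4)(5) = 8
P_3→P_4: (-4)(-6) − (2)(-6) = 36
P_4→P_1: (2)(5) − (6)(-6) = 46
Σ = 110
Area = |Σ|/2 = 55.
Hole:
Apply the shoelace formula: 2A = Σ (x_i·y_{i+1} − x_{i+1}·y_i), indices taken mod 3.
J→K: (1)(-1) − (3)(-1) = 2
K→L: (3)(0) − (1)(-1) = 1
L→J: (1)(-1) − (1)(0) = -1
Σ = 2
Area = |Σ|/2 = 1.
Net area = 55 − 1 = 54.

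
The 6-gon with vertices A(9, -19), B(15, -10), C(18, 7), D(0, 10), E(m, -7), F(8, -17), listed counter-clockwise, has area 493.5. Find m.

-10

The doubled signed area Σ (x_i y_{i+1} − x_{i+1} y_i) is linear in m.
With m=0 it equals 717; the coefficient of m is -27 (from the two edges through E).
So -27·m + 717 = 2·493.5 = 987 ⇒ m = -10.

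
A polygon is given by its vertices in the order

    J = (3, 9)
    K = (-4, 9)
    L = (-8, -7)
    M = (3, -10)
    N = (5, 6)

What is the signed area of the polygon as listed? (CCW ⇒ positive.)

179.5

Σ = (63) + (100) + (101) + (68) + (27) = 359
Signed area = Σ/2 = 179.5 (positive ⇒ counter-clockwise traversal).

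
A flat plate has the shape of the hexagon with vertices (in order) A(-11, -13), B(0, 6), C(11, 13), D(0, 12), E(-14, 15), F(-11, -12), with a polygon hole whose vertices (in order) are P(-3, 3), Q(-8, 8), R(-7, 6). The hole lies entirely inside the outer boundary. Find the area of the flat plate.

253.5

Outer boundary:
Apply the shoelace formula: 2A = Σ (x_i·y_{i+1} − x_{i+1}·y_i), indices taken mod 6.
Cross-terms: -66, -66, 132, 168, 333, 11  ⇒  Σ = 512
Area = |Σ|/2 = 256.
Hole:
Apply the shoelace formula: 2A = Σ (x_i·y_{i+1} − x_{i+1}·y_i), indices taken mod 3.
P→Q: (-3)(8) − (-8)(3) = 0
Q→R: (-8)(6) − (-7)(8) = 8
R→P: (-7)(3) − (-3)(6) = -3
Σ = 5
Area = |Σ|/2 = 2.5.
Net area = 256 − 2.5 = 253.5.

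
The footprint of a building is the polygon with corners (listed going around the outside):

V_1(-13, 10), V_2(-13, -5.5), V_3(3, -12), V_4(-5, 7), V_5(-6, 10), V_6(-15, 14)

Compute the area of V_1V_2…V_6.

212.5

V_1→V_2: (-13)(-5.5) − (-13)(10) = 201.5
V_2→V_3: (-13)(-12) − (3)(-5.5) = 172.5
V_3→V_4: (3)(7) − (-5)(-12) = -39
V_4→V_5: (-5)(10) − (-6)(7) = -8
V_5→V_6: (-6)(14) − (-15)(10) = 66
V_6→V_1: (-15)(10) − (-13)(14) = 32
Σ = 425
Area = |Σ|/2 = 212.5.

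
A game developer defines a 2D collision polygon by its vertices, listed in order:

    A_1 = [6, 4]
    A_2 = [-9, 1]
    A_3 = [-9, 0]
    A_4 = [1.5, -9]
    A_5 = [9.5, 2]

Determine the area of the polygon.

Σ = (42) + (9) + (81) + (88.5) + (26) = 246.5
Area = |Σ|/2 = 123.25.

123.25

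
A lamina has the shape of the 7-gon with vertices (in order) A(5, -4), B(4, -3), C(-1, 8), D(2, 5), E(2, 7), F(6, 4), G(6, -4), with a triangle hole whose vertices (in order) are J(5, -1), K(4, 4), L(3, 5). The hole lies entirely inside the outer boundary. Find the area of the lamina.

34.5

Outer boundary:
Apply Gauss's area formula: 2A = Σ (x_i·y_{i+1} − x_{i+1}·y_i), indices taken mod 7.
Σ = (1) + (29) + (-21) + (4) + (-34) + (-48) + (-4) = -73
Area = |Σ|/2 = 36.5.
Hole:
Apply the shoelace (surveyor's) formula: 2A = Σ (x_i·y_{i+1} − x_{i+1}·y_i), indices taken mod 3.
Cross-terms: 24, 8, -28  ⇒  Σ = 4
Area = |Σ|/2 = 2.
Net area = 36.5 − 2 = 34.5.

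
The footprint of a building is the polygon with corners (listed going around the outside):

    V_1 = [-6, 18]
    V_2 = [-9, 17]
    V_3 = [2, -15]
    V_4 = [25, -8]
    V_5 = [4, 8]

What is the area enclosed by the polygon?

Apply the surveyor's formula: 2A = Σ (x_i·y_{i+1} − x_{i+1}·y_i), indices taken mod 5.
Σ = (60) + (101) + (359) + (232) + (120) = 872
Area = |Σ|/2 = 436.

436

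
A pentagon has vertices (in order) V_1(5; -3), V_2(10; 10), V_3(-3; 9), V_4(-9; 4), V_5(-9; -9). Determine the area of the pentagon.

Apply Gauss's area formula: 2A = Σ (x_i·y_{i+1} − x_{i+1}·y_i), indices taken mod 5.
Σ = (80) + (120) + (69) + (117) + (72) = 458
Area = |Σ|/2 = 229.

229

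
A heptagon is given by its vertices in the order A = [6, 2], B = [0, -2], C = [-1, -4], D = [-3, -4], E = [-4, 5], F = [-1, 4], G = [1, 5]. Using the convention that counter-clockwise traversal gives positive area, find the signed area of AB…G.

-50.5

Apply Gauss's area formula: 2A = Σ (x_i·y_{i+1} − x_{i+1}·y_i), indices taken mod 7.
A→B: (6)(-2) − (0)(2) = -12
B→C: (0)(-4) − (-1)(-2) = -2
C→D: (-1)(-4) − (-3)(-4) = -8
D→E: (-3)(5) − (-4)(-4) = -31
E→F: (-4)(4) − (-1)(5) = -11
F→G: (-1)(5) − (1)(4) = -9
G→A: (1)(2) − (6)(5) = -28
Σ = -101
Signed area = Σ/2 = -50.5 (negative ⇒ clockwise traversal).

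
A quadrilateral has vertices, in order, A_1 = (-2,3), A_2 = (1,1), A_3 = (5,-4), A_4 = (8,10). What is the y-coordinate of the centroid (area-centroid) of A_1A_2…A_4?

Apply the shoelace (surveyor's) formula. First the cross-terms c_i = x_i·y_{i+1} − x_{i+1}·y_i:
  -5, -9, 82, 44  ⇒  2A = 112, A = 56.
Then Σ (y_i + y_{i+1})·c_i = 1071, so ȳ = 1071 / (6·56) = 3.1875.

3.1875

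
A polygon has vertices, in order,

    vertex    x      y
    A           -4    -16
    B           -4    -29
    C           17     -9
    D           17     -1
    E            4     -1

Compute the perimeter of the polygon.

80

|AB| = √((0)² + (-13)²) = √169 = 13
|BC| = √((21)² + (20)²) = √841 = 29
|CD| = √((0)² + (8)²) = √64 = 8
|DE| = √((-13)² + (0)²) = √169 = 13
|EA| = √((-8)² + (-15)²) = √289 = 17
Perimeter = 13 + 29 + 8 + 13 + 17 = 80.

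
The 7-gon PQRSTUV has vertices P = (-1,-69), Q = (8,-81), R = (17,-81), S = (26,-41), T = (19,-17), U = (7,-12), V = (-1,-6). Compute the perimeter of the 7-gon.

|PQ| = √((9)² + (-12)²) = √225 = 15
|QR| = √((9)² + (0)²) = √81 = 9
|RS| = √((9)² + (40)²) = √1681 = 41
|ST| = √((-7)² + (24)²) = √625 = 25
|TU| = √((-12)² + (5)²) = √169 = 13
|UV| = √((-8)² + (6)²) = √100 = 10
|VP| = √((0)² + (-63)²) = √3969 = 63
Perimeter = 15 + 9 + 41 + 25 + 13 + 10 + 63 = 176.

176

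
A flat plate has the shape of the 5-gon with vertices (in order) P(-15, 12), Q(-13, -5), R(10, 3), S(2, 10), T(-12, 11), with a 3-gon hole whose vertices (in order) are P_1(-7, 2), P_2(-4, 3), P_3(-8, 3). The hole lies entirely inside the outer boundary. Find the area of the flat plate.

Outer boundary:
Cross-terms: 231, 11, 94, 142, 21  ⇒  Σ = 499
Area = |Σ|/2 = 249.5.
Hole:
Apply the shoelace formula: 2A = Σ (x_i·y_{i+1} − x_{i+1}·y_i), indices taken mod 3.
Cross-terms: -13, 12, 5  ⇒  Σ = 4
Area = |Σ|/2 = 2.
Net area = 249.5 − 2 = 247.5.

247.5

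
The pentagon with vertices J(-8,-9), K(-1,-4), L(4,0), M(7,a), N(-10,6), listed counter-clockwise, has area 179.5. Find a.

10

The doubled signed area Σ (x_i y_{i+1} − x_{i+1} y_i) is linear in a.
With a=0 it equals 219; the coefficient of a is 14 (from the two edges through M).
So 14·a + 219 = 2·179.5 = 359 ⇒ a = 10.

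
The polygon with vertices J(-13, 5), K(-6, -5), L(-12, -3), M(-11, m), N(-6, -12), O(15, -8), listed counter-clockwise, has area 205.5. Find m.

Write out the shoelace sum; only the two edges meeting at M involve m:
2·Area = [((-12)·m − (-11)·(-3)) + ((-11)·(-12) − (-6)·m)] + 252
       = -6·m + 351 = 411
⇒ m = -10.

-10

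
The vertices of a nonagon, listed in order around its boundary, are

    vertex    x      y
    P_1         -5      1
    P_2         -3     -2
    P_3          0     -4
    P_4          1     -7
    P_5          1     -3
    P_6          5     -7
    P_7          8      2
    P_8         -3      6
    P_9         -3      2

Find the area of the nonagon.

90

Apply the shoelace (surveyor's) formula: 2A = Σ (x_i·y_{i+1} − x_{i+1}·y_i), indices taken mod 9.
Cross-terms: 13, 12, 4, 4, 8, 66, 54, 12, 7  ⇒  Σ = 180
Area = |Σ|/2 = 90.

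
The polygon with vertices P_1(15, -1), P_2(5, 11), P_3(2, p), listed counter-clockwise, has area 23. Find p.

Write out the shoelace sum; only the two edges meeting at P_3 involve p:
2·Area = [(5·p − 2·11) + (2·(-1) − 15·p)] + 170
       = -10·p + 146 = 46
⇒ p = 10.

10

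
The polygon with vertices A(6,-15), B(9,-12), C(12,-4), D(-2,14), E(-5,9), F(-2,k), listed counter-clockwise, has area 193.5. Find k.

Write out the shoelace sum; only the two edges meeting at F involve k:
2·Area = [((-5)·k − (-2)·9) + ((-2)·(-15) − 6·k)] + 383
       = -11·k + 431 = 387
⇒ k = 4.

4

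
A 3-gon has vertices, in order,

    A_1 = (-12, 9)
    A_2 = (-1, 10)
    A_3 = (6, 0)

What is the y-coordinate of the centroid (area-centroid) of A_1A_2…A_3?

19/3

Apply the surveyor's formula. First the cross-terms c_i = x_i·y_{i+1} − x_{i+1}·y_i:
  -111, -60, 54  ⇒  2A = -117, A = -58.5.
Then Σ (y_i + y_{i+1})·c_i = -2223, so ȳ = -2223 / (6·(-58.5)) = 19/3.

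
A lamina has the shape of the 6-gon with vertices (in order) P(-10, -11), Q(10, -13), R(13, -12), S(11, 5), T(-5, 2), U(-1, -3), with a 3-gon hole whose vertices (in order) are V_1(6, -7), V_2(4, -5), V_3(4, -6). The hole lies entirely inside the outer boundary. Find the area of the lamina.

Outer boundary:
Apply the surveyor's formula: 2A = Σ (x_i·y_{i+1} − x_{i+1}·y_i), indices taken mod 6.
Σ = (240) + (49) + (197) + (47) + (17) + (-19) = 531
Area = |Σ|/2 = 265.5.
Hole:
Cross-terms: -2, -4, 8  ⇒  Σ = 2
Area = |Σ|/2 = 1.
Net area = 265.5 − 1 = 264.5.

264.5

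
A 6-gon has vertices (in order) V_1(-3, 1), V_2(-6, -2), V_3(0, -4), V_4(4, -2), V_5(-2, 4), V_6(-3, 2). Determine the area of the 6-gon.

Σ = (12) + (24) + (16) + (12) + (8) + (3) = 75
Area = |Σ|/2 = 37.5.

37.5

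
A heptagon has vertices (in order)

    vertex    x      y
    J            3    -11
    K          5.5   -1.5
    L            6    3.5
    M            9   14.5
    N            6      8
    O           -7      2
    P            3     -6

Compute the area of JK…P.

Apply the surveyor's formula: 2A = Σ (x_i·y_{i+1} − x_{i+1}·y_i), indices taken mod 7.
Σ = (56) + (28.25) + (55.5) + (-15) + (68) + (36) + (-15) = 213.75
Area = |Σ|/2 = 106.875.

106.875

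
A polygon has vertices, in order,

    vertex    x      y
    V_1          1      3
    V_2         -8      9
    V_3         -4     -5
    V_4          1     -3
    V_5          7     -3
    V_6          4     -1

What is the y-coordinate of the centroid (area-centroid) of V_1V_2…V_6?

Apply Gauss's area formula. First the cross-terms c_i = x_i·y_{i+1} − x_{i+1}·y_i:
  33, 76, 17, 18, 5, 13  ⇒  2A = 162, A = 81.
Then Σ (y_i + y_{i+1})·c_i = 462, so ȳ = 462 / (6·81) = 77/81.

77/81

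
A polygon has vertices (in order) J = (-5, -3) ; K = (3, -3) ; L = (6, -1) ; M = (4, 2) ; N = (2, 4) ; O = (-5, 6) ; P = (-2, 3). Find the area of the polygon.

Apply the shoelace (surveyor's) formula: 2A = Σ (x_i·y_{i+1} − x_{i+1}·y_i), indices taken mod 7.
J→K: (-5)(-3) − (3)(-3) = 24
K→L: (3)(-1) − (6)(-3) = 15
L→M: (6)(2) − (4)(-1) = 16
M→N: (4)(4) − (2)(2) = 12
N→O: (2)(6) − (-5)(4) = 32
O→P: (-5)(3) − (-2)(6) = -3
P→J: (-2)(-3) − (-5)(3) = 21
Σ = 117
Area = |Σ|/2 = 58.5.

58.5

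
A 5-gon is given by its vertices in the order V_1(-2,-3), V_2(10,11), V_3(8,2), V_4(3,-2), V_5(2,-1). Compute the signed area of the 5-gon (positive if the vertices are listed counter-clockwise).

-44.5

Apply the surveyor's formula: 2A = Σ (x_i·y_{i+1} − x_{i+1}·y_i), indices taken mod 5.
V_1→V_2: (-2)(11) − (10)(-3) = 8
V_2→V_3: (10)(2) − (8)(11) = -68
V_3→V_4: (8)(-2) − (3)(2) = -22
V_4→V_5: (3)(-1) − (2)(-2) = 1
V_5→V_1: (2)(-3) − (-2)(-1) = -8
Σ = -89
Signed area = Σ/2 = -44.5 (negative ⇒ clockwise traversal).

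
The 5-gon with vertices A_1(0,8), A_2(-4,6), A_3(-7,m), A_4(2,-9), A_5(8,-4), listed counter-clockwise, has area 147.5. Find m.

The doubled signed area Σ (x_i y_{i+1} − x_{i+1} y_i) is linear in m.
With m=0 it equals 265; the coefficient of m is -6 (from the two edges through A_3).
So -6·m + 265 = 2·147.5 = 295 ⇒ m = -5.

-5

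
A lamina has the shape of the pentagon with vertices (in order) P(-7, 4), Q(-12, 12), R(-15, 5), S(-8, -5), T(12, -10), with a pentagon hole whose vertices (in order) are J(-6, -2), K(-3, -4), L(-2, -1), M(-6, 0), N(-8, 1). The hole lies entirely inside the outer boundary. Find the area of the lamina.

Outer boundary:
P→Q: (-7)(12) − (-12)(4) = -36
Q→R: (-12)(5) − (-15)(12) = 120
R→S: (-15)(-5) − (-8)(5) = 115
S→T: (-8)(-10) − (12)(-5) = 140
T→P: (12)(4) − (-7)(-10) = -22
Σ = 317
Area = |Σ|/2 = 158.5.
Hole:
J→K: (-6)(-4) − (-3)(-2) = 18
K→L: (-3)(-1) − (-2)(-4) = -5
L→M: (-2)(0) − (-6)(-1) = -6
M→N: (-6)(1) − (-8)(0) = -6
N→J: (-8)(-2) − (-6)(1) = 22
Σ = 23
Area = |Σ|/2 = 11.5.
Net area = 158.5 − 11.5 = 147.

147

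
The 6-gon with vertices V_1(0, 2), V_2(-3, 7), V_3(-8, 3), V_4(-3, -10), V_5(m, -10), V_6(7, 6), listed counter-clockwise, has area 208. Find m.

The doubled signed area Σ (x_i y_{i+1} − x_{i+1} y_i) is linear in m.
With m=0 it equals 256; the coefficient of m is 16 (from the two edges through V_5).
So 16·m + 256 = 2·208 = 416 ⇒ m = 10.

10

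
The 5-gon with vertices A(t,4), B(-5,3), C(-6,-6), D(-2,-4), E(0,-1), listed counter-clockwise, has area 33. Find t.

The doubled signed area Σ (x_i y_{i+1} − x_{i+1} y_i) is linear in t.
With t=0 it equals 82; the coefficient of t is 4 (from the two edges through A).
So 4·t + 82 = 2·33 = 66 ⇒ t = -4.

-4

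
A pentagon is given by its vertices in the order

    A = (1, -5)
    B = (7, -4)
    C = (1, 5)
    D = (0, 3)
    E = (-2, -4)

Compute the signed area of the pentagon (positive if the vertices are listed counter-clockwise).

46.5

Cross-terms: 31, 39, 3, 6, 14  ⇒  Σ = 93
Signed area = Σ/2 = 46.5 (positive ⇒ counter-clockwise traversal).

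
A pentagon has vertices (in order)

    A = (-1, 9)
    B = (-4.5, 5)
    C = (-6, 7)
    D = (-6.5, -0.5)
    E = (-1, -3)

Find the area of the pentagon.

44.75

A→B: (-1)(5) − (-4.5)(9) = 35.5
B→C: (-4.5)(7) − (-6)(5) = -1.5
C→D: (-6)(-0.5) − (-6.5)(7) = 48.5
D→E: (-6.5)(-3) − (-1)(-0.5) = 19
E→A: (-1)(9) − (-1)(-3) = -12
Σ = 89.5
Area = |Σ|/2 = 44.75.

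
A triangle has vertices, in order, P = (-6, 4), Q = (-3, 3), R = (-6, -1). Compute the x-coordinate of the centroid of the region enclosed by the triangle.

Apply Gauss's area formula. First the cross-terms c_i = x_i·y_{i+1} − x_{i+1}·y_i:
  -6, 21, -30  ⇒  2A = -15, A = -7.5.
Then Σ (x_i + x_{i+1})·c_i = 225, so x̄ = 225 / (6·(-7.5)) = -5.

-5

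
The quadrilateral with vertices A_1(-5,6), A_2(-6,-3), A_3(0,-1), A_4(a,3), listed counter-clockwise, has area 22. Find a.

The doubled signed area Σ (x_i y_{i+1} − x_{i+1} y_i) is linear in a.
With a=0 it equals 72; the coefficient of a is 7 (from the two edges through A_4).
So 7·a + 72 = 2·22 = 44 ⇒ a = -4.

-4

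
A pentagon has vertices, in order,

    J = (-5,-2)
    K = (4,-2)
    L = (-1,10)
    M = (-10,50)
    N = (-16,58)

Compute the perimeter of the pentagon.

|JK| = √((9)² + (0)²) = √81 = 9
|KL| = √((-5)² + (12)²) = √169 = 13
|LM| = √((-9)² + (40)²) = √1681 = 41
|MN| = √((-6)² + (8)²) = √100 = 10
|NJ| = √((11)² + (-60)²) = √3721 = 61
Perimeter = 9 + 13 + 41 + 10 + 61 = 134.

134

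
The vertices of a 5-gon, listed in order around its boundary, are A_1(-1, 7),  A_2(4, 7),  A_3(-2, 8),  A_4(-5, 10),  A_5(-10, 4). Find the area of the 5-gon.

22.5

Apply the shoelace (surveyor's) formula: 2A = Σ (x_i·y_{i+1} − x_{i+1}·y_i), indices taken mod 5.
Σ = (-35) + (46) + (20) + (80) + (-66) = 45
Area = |Σ|/2 = 22.5.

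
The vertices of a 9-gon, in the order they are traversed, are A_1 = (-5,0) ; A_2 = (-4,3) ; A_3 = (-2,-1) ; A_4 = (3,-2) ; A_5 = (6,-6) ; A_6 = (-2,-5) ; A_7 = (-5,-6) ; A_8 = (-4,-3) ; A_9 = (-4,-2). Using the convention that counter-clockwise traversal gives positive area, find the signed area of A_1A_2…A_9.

-41

Apply the shoelace (surveyor's) formula: 2A = Σ (x_i·y_{i+1} − x_{i+1}·y_i), indices taken mod 9.
Σ = (-15) + (10) + (7) + (-6) + (-42) + (-13) + (-9) + (-4) + (-10) = -82
Signed area = Σ/2 = -41 (negative ⇒ clockwise traversal).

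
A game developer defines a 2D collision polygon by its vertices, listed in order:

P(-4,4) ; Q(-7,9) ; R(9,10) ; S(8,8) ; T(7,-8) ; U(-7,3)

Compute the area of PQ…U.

Apply Gauss's area formula: 2A = Σ (x_i·y_{i+1} − x_{i+1}·y_i), indices taken mod 6.
Cross-terms: -8, -151, -8, -120, -35, -16  ⇒  Σ = -338
Area = |Σ|/2 = 169.

169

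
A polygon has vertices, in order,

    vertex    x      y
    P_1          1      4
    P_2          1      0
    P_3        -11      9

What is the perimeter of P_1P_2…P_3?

|P_1P_2| = √((0)² + (-4)²) = √16 = 4
|P_2P_3| = √((-12)² + (9)²) = √225 = 15
|P_3P_1| = √((12)² + (-5)²) = √169 = 13
Perimeter = 4 + 15 + 13 = 32.

32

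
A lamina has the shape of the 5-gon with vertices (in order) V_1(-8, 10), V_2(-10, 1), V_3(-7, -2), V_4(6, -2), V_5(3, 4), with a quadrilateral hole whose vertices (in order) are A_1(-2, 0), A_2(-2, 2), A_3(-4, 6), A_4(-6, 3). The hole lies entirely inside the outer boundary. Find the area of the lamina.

Outer boundary:
Apply the shoelace (surveyor's) formula: 2A = Σ (x_i·y_{i+1} − x_{i+1}·y_i), indices taken mod 5.
V_1→V_2: (-8)(1) − (-10)(10) = 92
V_2→V_3: (-10)(-2) − (-7)(1) = 27
V_3→V_4: (-7)(-2) − (6)(-2) = 26
V_4→V_5: (6)(4) − (3)(-2) = 30
V_5→V_1: (3)(10) − (-8)(4) = 62
Σ = 237
Area = |Σ|/2 = 118.5.
Hole:
A_1→A_2: (-2)(2) − (-2)(0) = -4
A_2→A_3: (-2)(6) − (-4)(2) = -4
A_3→A_4: (-4)(3) − (-6)(6) = 24
A_4→A_1: (-6)(0) − (-2)(3) = 6
Σ = 22
Area = |Σ|/2 = 11.
Net area = 118.5 − 11 = 107.5.

107.5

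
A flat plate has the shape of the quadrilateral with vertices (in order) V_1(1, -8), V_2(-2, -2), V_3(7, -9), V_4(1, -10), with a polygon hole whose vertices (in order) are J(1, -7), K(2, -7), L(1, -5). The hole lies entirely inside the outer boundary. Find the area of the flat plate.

Outer boundary:
Cross-terms: -18, 32, -61, 2  ⇒  Σ = -45
Area = |Σ|/2 = 22.5.
Hole:
Apply the shoelace formula: 2A = Σ (x_i·y_{i+1} − x_{i+1}·y_i), indices taken mod 3.
Σ = (7) + (-3) + (-2) = 2
Area = |Σ|/2 = 1.
Net area = 22.5 − 1 = 21.5.

21.5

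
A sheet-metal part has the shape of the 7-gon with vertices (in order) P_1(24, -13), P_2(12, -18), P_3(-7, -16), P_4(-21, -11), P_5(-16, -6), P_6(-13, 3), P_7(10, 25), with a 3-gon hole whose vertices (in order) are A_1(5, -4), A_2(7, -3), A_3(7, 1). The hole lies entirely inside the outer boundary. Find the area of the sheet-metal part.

Outer boundary:
Σ = (-276) + (-318) + (-259) + (-50) + (-126) + (-355) + (-730) = -2114
Area = |Σ|/2 = 1057.
Hole:
Σ = (13) + (28) + (-33) = 8
Area = |Σ|/2 = 4.
Net area = 1057 − 4 = 1053.

1053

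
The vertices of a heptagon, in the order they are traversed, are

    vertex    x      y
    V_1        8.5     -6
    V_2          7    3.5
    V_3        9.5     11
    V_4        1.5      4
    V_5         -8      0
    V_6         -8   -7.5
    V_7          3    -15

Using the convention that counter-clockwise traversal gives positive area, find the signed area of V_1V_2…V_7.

Apply the shoelace formula: 2A = Σ (x_i·y_{i+1} − x_{i+1}·y_i), indices taken mod 7.
V_1→V_2: (8.5)(3.5) − (7)(-6) = 71.75
V_2→V_3: (7)(11) − (9.5)(3.5) = 43.75
V_3→V_4: (9.5)(4) − (1.5)(11) = 21.5
V_4→V_5: (1.5)(0) − (-8)(4) = 32
V_5→V_6: (-8)(-7.5) − (-8)(0) = 60
V_6→V_7: (-8)(-15) − (3)(-7.5) = 142.5
V_7→V_1: (3)(-6) − (8.5)(-15) = 109.5
Σ = 481
Signed area = Σ/2 = 240.5 (positive ⇒ counter-clockwise traversal).

240.5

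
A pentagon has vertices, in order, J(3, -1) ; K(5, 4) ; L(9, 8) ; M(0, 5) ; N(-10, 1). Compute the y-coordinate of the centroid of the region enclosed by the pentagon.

Apply Gauss's area formula. First the cross-terms c_i = x_i·y_{i+1} − x_{i+1}·y_i:
  17, 4, 45, 50, 7  ⇒  2A = 123, A = 61.5.
Then Σ (y_i + y_{i+1})·c_i = 984, so ȳ = 984 / (6·61.5) = 8/3.

8/3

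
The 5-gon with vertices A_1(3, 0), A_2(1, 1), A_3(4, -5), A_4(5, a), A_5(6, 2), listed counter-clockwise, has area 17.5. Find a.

-6

Write out the shoelace sum; only the two edges meeting at A_4 involve a:
2·Area = [(4·a − 5·(-5)) + (5·2 − 6·a)] + -12
       = -2·a + 23 = 35
⇒ a = -6.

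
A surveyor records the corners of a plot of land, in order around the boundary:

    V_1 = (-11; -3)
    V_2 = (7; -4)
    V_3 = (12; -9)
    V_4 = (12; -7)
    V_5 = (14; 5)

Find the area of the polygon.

122.5

Apply the surveyor's formula: 2A = Σ (x_i·y_{i+1} − x_{i+1}·y_i), indices taken mod 5.
Σ = (65) + (-15) + (24) + (158) + (13) = 245
Area = |Σ|/2 = 122.5.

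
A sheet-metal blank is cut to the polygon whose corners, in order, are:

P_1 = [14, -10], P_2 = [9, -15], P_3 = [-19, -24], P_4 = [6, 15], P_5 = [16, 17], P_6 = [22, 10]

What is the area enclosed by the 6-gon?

Apply Gauss's area formula: 2A = Σ (x_i·y_{i+1} − x_{i+1}·y_i), indices taken mod 6.
P_1→P_2: (14)(-15) − (9)(-10) = -120
P_2→P_3: (9)(-24) − (-19)(-15) = -501
P_3→P_4: (-19)(15) − (6)(-24) = -141
P_4→P_5: (6)(17) − (16)(15) = -138
P_5→P_6: (16)(10) − (22)(17) = -214
P_6→P_1: (22)(-10) − (14)(10) = -360
Σ = -1474
Area = |Σ|/2 = 737.

737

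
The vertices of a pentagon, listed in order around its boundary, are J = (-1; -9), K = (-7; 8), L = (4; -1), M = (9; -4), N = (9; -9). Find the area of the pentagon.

119

Apply Gauss's area formula: 2A = Σ (x_i·y_{i+1} − x_{i+1}·y_i), indices taken mod 5.
Σ = (-71) + (-25) + (-7) + (-45) + (-90) = -238
Area = |Σ|/2 = 119.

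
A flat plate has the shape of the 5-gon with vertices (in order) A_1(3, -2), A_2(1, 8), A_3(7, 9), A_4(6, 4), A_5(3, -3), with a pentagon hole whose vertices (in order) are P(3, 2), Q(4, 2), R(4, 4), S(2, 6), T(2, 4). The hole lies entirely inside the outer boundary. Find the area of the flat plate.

Outer boundary:
Apply the surveyor's formula: 2A = Σ (x_i·y_{i+1} − x_{i+1}·y_i), indices taken mod 5.
Σ = (26) + (-47) + (-26) + (-30) + (3) = -74
Area = |Σ|/2 = 37.
Hole:
Apply the shoelace (surveyor's) formula: 2A = Σ (x_i·y_{i+1} − x_{i+1}·y_i), indices taken mod 5.
Cross-terms: -2, 8, 16, -4, -8  ⇒  Σ = 10
Area = |Σ|/2 = 5.
Net area = 37 − 5 = 32.

32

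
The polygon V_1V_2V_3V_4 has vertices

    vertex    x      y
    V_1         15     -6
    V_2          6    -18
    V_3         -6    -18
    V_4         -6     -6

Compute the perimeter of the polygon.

|V_1V_2| = √((-9)² + (-12)²) = √225 = 15
|V_2V_3| = √((-12)² + (0)²) = √144 = 12
|V_3V_4| = √((0)² + (12)²) = √144 = 12
|V_4V_1| = √((21)² + (0)²) = √441 = 21
Perimeter = 15 + 12 + 12 + 21 = 60.

60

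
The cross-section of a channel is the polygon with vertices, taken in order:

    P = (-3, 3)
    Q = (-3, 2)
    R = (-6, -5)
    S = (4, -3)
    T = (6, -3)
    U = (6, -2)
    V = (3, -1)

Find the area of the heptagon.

Σ = (3) + (27) + (38) + (6) + (6) + (0) + (6) = 86
Area = |Σ|/2 = 43.

43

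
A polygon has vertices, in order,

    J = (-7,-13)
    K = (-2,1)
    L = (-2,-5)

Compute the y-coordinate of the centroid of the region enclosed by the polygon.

-17/3

Apply the shoelace (surveyor's) formula. First the cross-terms c_i = x_i·y_{i+1} − x_{i+1}·y_i:
  -33, 12, -9  ⇒  2A = -30, A = -15.
Then Σ (y_i + y_{i+1})·c_i = 510, so ȳ = 510 / (6·(-15)) = -17/3.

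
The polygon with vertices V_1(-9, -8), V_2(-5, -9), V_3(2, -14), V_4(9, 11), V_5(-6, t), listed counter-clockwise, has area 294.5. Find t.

11

Write out the shoelace sum; only the two edges meeting at V_5 involve t:
2·Area = [(9·t − (-6)·11) + ((-6)·(-8) − (-9)·t)] + 277
       = 18·t + 391 = 589
⇒ t = 11.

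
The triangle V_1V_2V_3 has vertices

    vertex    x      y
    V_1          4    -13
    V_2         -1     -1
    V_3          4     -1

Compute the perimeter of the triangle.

|V_1V_2| = √((-5)² + (12)²) = √169 = 13
|V_2V_3| = √((5)² + (0)²) = √25 = 5
|V_3V_1| = √((0)² + (-12)²) = √144 = 12
Perimeter = 13 + 5 + 12 = 30.

30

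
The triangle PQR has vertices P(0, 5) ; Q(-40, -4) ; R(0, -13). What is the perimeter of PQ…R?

100

|PQ| = √((-40)² + (-9)²) = √1681 = 41
|QR| = √((40)² + (-9)²) = √1681 = 41
|RP| = √((0)² + (18)²) = √324 = 18
Perimeter = 41 + 41 + 18 = 100.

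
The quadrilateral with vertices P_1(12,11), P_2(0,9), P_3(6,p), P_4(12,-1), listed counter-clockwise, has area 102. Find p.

The doubled signed area Σ (x_i y_{i+1} − x_{i+1} y_i) is linear in p.
With p=0 it equals 192; the coefficient of p is -12 (from the two edges through P_3).
So -12·p + 192 = 2·102 = 204 ⇒ p = -1.

-1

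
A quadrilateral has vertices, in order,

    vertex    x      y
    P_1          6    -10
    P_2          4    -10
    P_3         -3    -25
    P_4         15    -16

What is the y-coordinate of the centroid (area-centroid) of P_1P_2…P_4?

-1221/73

Apply Gauss's area formula. First the cross-terms c_i = x_i·y_{i+1} − x_{i+1}·y_i:
  -20, -130, 423, -54  ⇒  2A = 219, A = 109.5.
Then Σ (y_i + y_{i+1})·c_i = -10989, so ȳ = -10989 / (6·109.5) = -1221/73.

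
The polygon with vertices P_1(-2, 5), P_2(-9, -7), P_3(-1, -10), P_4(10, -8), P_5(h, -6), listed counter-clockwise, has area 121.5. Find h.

5

The doubled signed area Σ (x_i y_{i+1} − x_{i+1} y_i) is linear in h.
With h=0 it equals 178; the coefficient of h is 13 (from the two edges through P_5).
So 13·h + 178 = 2·121.5 = 243 ⇒ h = 5.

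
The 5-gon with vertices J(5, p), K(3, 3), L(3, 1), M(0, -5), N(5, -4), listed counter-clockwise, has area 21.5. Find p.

2

Write out the shoelace sum; only the two edges meeting at J involve p:
2·Area = [(5·p − 5·(-4)) + (5·3 − 3·p)] + 4
       = 2·p + 39 = 43
⇒ p = 2.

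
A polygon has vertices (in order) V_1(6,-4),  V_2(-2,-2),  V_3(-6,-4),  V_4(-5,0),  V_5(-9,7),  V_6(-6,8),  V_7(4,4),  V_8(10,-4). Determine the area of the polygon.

118.5

Σ = (-20) + (-4) + (-20) + (-35) + (-30) + (-56) + (-56) + (-16) = -237
Area = |Σ|/2 = 118.5.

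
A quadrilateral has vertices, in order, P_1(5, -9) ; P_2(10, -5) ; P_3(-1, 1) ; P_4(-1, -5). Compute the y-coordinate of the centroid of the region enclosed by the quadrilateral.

Apply the shoelace (surveyor's) formula. First the cross-terms c_i = x_i·y_{i+1} − x_{i+1}·y_i:
  65, 5, 6, 34  ⇒  2A = 110, A = 55.
Then Σ (y_i + y_{i+1})·c_i = -1430, so ȳ = -1430 / (6·55) = -13/3.

-13/3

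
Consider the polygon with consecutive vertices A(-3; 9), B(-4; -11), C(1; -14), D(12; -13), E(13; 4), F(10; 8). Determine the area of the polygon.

343

Apply the shoelace (surveyor's) formula: 2A = Σ (x_i·y_{i+1} − x_{i+1}·y_i), indices taken mod 6.
Cross-terms: 69, 67, 155, 217, 64, 114  ⇒  Σ = 686
Area = |Σ|/2 = 343.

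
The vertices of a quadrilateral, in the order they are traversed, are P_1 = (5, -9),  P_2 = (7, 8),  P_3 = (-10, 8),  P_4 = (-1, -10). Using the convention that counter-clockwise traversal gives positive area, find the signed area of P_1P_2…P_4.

203

Apply the shoelace (surveyor's) formula: 2A = Σ (x_i·y_{i+1} − x_{i+1}·y_i), indices taken mod 4.
Σ = (103) + (136) + (108) + (59) = 406
Signed area = Σ/2 = 203 (positive ⇒ counter-clockwise traversal).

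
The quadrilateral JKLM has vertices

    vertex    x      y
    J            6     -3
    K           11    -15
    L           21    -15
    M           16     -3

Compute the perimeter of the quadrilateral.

46

|JK| = √((5)² + (-12)²) = √169 = 13
|KL| = √((10)² + (0)²) = √100 = 10
|LM| = √((-5)² + (12)²) = √169 = 13
|MJ| = √((-10)² + (0)²) = √100 = 10
Perimeter = 13 + 10 + 13 + 10 = 46.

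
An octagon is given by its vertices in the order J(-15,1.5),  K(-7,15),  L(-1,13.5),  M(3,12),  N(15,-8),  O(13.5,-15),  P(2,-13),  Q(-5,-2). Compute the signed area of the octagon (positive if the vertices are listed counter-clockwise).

-459.75

Σ = (-214.5) + (-79.5) + (-52.5) + (-204) + (-117) + (-145.5) + (-69) + (-37.5) = -919.5
Signed area = Σ/2 = -459.75 (negative ⇒ clockwise traversal).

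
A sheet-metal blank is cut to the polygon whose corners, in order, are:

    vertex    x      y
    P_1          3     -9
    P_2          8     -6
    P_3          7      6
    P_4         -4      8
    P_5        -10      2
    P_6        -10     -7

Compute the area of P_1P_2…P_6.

Apply the shoelace (surveyor's) formula: 2A = Σ (x_i·y_{i+1} − x_{i+1}·y_i), indices taken mod 6.
P_1→P_2: (3)(-6) − (8)(-9) = 54
P_2→P_3: (8)(6) − (7)(-6) = 90
P_3→P_4: (7)(8) − (-4)(6) = 80
P_4→P_5: (-4)(2) − (-10)(8) = 72
P_5→P_6: (-10)(-7) − (-10)(2) = 90
P_6→P_1: (-10)(-9) − (3)(-7) = 111
Σ = 497
Area = |Σ|/2 = 248.5.

248.5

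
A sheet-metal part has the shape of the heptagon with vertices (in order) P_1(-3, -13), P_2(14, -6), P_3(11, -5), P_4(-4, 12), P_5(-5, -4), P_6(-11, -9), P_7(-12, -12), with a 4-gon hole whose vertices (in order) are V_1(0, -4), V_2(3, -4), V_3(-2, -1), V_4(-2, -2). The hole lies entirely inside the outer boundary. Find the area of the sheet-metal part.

259

Outer boundary:
P_1→P_2: (-3)(-6) − (14)(-13) = 200
P_2→P_3: (14)(-5) − (11)(-6) = -4
P_3→P_4: (11)(12) − (-4)(-5) = 112
P_4→P_5: (-4)(-4) − (-5)(12) = 76
P_5→P_6: (-5)(-9) − (-11)(-4) = 1
P_6→P_7: (-11)(-12) − (-12)(-9) = 24
P_7→P_1: (-12)(-13) − (-3)(-12) = 120
Σ = 529
Area = |Σ|/2 = 264.5.
Hole:
Apply Gauss's area formula: 2A = Σ (x_i·y_{i+1} − x_{i+1}·y_i), indices taken mod 4.
Σ = (12) + (-11) + (2) + (8) = 11
Area = |Σ|/2 = 5.5.
Net area = 264.5 − 5.5 = 259.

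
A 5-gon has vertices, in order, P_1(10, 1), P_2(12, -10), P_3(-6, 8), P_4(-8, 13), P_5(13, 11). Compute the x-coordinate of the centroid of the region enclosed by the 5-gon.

Apply the surveyor's formula. First the cross-terms c_i = x_i·y_{i+1} − x_{i+1}·y_i:
  -112, 36, -14, -257, -97  ⇒  2A = -444, A = -222.
Then Σ (x_i + x_{i+1})·c_i = -5568, so x̄ = -5568 / (6·(-222)) = 464/111.

464/111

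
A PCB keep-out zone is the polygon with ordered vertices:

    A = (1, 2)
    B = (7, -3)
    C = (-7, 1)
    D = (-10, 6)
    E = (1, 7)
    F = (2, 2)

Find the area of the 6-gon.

74.5

Apply the surveyor's formula: 2A = Σ (x_i·y_{i+1} − x_{i+1}·y_i), indices taken mod 6.
Σ = (-17) + (-14) + (-32) + (-76) + (-12) + (2) = -149
Area = |Σ|/2 = 74.5.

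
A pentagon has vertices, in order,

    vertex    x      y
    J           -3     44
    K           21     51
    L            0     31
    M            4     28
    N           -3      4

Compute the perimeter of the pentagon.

|JK| = √((24)² + (7)²) = √625 = 25
|KL| = √((-21)² + (-20)²) = √841 = 29
|LM| = √((4)² + (-3)²) = √25 = 5
|MN| = √((-7)² + (-24)²) = √625 = 25
|NJ| = √((0)² + (40)²) = √1600 = 40
Perimeter = 25 + 29 + 5 + 25 + 40 = 124.

124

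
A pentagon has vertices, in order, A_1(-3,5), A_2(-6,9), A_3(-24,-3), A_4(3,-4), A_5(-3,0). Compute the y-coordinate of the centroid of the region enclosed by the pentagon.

Apply the surveyor's formula. First the cross-terms c_i = x_i·y_{i+1} − x_{i+1}·y_i:
  3, 234, 105, -12, -15  ⇒  2A = 315, A = 157.5.
Then Σ (y_i + y_{i+1})·c_i = 684, so ȳ = 684 / (6·157.5) = 76/105.

76/105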